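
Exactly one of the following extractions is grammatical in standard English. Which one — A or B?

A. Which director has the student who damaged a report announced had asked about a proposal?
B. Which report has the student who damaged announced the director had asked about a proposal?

A

In B, the wh-phrase is extracted from inside a complex-NP island (relative clause) (introduced by "who"), which blocks movement.
In A, the extraction path crosses only that-complement boundaries, which are transparent.
So A is grammatical.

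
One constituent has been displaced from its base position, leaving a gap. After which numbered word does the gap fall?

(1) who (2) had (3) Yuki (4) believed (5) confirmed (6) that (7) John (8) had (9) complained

The displaced element is "who" (word 1).
It is linked across 1 clause boundary (Ø).
It functions as the subject of "confirmed", so the gap sits immediately after word 4 ("believed").
Base order: Yuki had believed who confirmed that John had complained.

4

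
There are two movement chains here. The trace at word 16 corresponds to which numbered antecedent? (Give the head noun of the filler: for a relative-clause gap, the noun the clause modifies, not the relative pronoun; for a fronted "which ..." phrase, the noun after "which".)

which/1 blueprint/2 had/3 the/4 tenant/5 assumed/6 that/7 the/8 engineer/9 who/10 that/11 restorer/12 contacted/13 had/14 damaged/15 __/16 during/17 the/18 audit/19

2

The marked gap is the direct object of "damaged".
Its filler is the fronted wh-phrase "which blueprint", at word 2.
(The other dependency links word 9 to a gap after word 13.)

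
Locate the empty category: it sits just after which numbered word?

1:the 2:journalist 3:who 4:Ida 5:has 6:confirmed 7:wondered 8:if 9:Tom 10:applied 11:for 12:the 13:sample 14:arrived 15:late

The displaced element is "the journalist" (word 2).
It is linked across 1 clause boundary (Ø).
It functions as the subject of "wondered", so the gap sits immediately after word 6 ("confirmed").
Base order: Ida has confirmed that the journalist wondered if Tom applied for the sample.

6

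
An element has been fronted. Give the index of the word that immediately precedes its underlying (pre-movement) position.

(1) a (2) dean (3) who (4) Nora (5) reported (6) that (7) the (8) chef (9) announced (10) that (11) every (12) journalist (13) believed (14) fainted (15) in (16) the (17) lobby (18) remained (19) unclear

13

The displaced element is "a dean" (word 2).
It is linked across 3 clause boundaries (that → that → Ø).
It functions as the subject of "fainted", so the gap sits immediately after word 13 ("believed").
Base order: Nora reported that the chef announced that every journalist believed a dean fainted in the lobby.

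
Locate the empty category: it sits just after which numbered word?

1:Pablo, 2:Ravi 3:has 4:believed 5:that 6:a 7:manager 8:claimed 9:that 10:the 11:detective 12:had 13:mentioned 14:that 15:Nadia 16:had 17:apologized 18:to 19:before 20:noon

The displaced element is "Pablo" (word 1).
It is linked across 3 clause boundaries (that → that → that).
It functions as the object of the preposition "to" of "apologized", so the gap sits immediately after word 18 ("to").
Base order: Ravi has believed that a manager claimed that the detective had mentioned that Nadia had apologized to Pablo before noon.

18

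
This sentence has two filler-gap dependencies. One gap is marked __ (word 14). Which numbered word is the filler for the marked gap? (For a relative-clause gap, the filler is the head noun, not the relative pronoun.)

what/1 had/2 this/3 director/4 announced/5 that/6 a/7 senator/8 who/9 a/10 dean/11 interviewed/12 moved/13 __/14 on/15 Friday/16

The marked gap is the direct object of "moved".
Its filler is the fronted wh-phrase "what", at word 1.
(The other dependency links word 8 to a gap after word 12.)

1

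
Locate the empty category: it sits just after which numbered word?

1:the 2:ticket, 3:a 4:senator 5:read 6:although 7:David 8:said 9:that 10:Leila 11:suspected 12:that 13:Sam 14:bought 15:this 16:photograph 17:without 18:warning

The displaced element is "the ticket" (word 2).
It functions as the direct object of "read", so the gap sits immediately after word 5 ("read").
Base order: A senator read the ticket although David said that Leila suspected that Sam bought this photograph without warning.

5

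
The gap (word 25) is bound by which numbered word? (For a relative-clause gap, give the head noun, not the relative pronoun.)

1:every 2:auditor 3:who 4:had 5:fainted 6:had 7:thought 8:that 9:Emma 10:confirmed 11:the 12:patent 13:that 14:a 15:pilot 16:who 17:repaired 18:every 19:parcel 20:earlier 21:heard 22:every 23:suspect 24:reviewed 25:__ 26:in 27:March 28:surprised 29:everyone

The gap at 25 is the object of "reviewed", inside a relative clause.
The relative pronoun is "that" (word 13); it is bound by the head noun immediately before it.
Its filler is the head noun "patent", at word 12.

12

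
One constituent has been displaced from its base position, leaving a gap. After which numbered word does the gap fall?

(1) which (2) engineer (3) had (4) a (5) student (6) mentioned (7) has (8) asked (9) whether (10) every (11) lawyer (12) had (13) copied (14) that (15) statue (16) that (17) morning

The displaced element is "which engineer" (word 2).
It is linked across 1 clause boundary (Ø).
It functions as the subject of "asked", so the gap sits immediately after word 6 ("mentioned").
Base order: A student had mentioned that which engineer has asked whether every lawyer had copied that statue that morning.

6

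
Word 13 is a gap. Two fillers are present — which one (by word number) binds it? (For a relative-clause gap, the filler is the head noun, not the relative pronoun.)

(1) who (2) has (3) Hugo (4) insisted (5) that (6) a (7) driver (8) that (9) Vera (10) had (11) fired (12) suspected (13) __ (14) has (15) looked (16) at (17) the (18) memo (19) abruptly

1

The marked gap is the subject of "looked".
Its filler is the fronted wh-phrase "who", at word 1.
(The other dependency links word 7 to a gap after word 11.)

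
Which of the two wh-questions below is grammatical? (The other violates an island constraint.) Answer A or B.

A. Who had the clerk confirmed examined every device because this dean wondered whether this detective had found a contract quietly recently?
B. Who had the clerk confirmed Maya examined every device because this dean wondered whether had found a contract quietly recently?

A

In B, the wh-phrase is extracted from inside an adjunct island (introduced by "because"), which blocks movement.
In A, the extraction path crosses only that-complement boundaries, which are transparent.
So A is grammatical.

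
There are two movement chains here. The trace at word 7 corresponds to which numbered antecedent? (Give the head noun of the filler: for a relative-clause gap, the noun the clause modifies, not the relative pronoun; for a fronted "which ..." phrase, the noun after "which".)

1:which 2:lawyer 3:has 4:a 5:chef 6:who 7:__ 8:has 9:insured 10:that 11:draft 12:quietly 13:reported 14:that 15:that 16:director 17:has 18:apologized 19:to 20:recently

5

The marked gap is inside the relative clause, the subject of "insured".
Its filler is the head noun "chef" (via "who"), at word 5.
(The other dependency links word 2 to a gap after word 19.)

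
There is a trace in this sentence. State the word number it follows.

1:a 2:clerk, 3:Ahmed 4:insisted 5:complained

4

The displaced element is "a clerk" (word 2).
It is linked across 1 clause boundary (Ø).
It functions as the subject of "complained", so the gap sits immediately after word 4 ("insisted").
Base order: Ahmed insisted that a clerk complained.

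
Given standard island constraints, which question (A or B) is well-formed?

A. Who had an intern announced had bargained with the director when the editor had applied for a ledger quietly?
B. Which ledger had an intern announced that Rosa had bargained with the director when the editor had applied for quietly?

In B, the wh-phrase is extracted from inside an adjunct island (introduced by "when"), which blocks movement.
In A, the extraction path crosses only that-complement boundaries, which are transparent.
So A is grammatical.

A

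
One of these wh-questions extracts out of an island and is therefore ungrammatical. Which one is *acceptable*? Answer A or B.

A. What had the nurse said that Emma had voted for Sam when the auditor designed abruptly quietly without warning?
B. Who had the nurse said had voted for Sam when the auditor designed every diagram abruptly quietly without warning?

In A, the wh-phrase is extracted from inside an adjunct island (introduced by "when"), which blocks movement.
In B, the extraction path crosses only that-complement boundaries, which are transparent.
So B is grammatical.

B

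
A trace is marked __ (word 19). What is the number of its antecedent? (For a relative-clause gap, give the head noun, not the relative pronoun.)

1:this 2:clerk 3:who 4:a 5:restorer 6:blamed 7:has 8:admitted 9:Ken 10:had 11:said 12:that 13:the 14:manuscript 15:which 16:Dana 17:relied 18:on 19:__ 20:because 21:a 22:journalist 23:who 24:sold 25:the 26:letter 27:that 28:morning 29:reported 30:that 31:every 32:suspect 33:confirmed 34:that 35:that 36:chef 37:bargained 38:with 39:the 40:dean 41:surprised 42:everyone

14

The gap at 19 is the prepositional object of "relied", inside a relative clause.
The relative pronoun is "which" (word 15); it is bound by the head noun immediately before it.
Its filler is the head noun "manuscript", at word 14.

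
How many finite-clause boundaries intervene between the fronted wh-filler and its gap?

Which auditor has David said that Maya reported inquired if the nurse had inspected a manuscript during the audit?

"which auditor" is extracted from the subject of "inquired".
Boundaries crossed, outermost first: [that], [Ø] — 2 in total.

2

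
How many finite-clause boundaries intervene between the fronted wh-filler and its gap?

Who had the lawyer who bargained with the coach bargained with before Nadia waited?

"who" originates inside the matrix clause — no clause boundary is crossed.

0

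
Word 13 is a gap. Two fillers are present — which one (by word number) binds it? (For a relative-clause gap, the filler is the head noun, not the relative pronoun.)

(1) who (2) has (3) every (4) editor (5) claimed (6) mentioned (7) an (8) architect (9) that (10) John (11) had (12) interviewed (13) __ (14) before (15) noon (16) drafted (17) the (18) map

8

The marked gap is inside the relative clause, the direct object of "interviewed".
Its filler is the head noun "architect" (via "that"), at word 8.
(The other dependency links word 1 to a gap after word 5.)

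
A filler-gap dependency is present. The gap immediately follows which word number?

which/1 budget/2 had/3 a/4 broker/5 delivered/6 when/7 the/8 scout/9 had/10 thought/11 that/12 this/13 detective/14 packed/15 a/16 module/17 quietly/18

The displaced element is "which budget" (word 2).
It functions as the direct object of "delivered", so the gap sits immediately after word 6 ("delivered").
Base order: A broker had delivered which budget when the scout had thought that this detective packed a module quietly.

6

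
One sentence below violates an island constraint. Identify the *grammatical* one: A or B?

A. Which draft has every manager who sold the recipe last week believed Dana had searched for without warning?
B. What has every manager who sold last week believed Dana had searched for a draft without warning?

In B, the wh-phrase is extracted from inside a complex-NP island (relative clause) (introduced by "who"), which blocks movement.
In A, the extraction path crosses only that-complement boundaries, which are transparent.
So A is grammatical.

A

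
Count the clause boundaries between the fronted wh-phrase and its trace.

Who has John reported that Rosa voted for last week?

1

"who" is extracted from the PP object of "voted".
Boundaries crossed, outermost first: [that] — 1 in total.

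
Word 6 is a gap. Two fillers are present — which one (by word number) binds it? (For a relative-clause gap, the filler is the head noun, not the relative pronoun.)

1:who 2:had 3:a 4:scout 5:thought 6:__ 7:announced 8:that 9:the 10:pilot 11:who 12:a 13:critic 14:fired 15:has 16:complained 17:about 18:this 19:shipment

The marked gap is the subject of "announced".
Its filler is the fronted wh-phrase "who", at word 1.
(The other dependency links word 10 to a gap after word 14.)

1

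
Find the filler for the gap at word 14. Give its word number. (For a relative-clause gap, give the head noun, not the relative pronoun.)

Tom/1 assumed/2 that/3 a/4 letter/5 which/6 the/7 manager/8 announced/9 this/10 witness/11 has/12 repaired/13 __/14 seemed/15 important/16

The gap at 14 is the object of "repaired", inside a relative clause.
The relative pronoun is "which" (word 6); it is bound by the head noun immediately before it.
Its filler is the head noun "letter", at word 5.

5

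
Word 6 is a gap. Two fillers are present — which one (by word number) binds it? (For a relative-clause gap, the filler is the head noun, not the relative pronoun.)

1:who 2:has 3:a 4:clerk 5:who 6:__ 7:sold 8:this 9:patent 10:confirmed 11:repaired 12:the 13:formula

4

The marked gap is inside the relative clause, the subject of "sold".
Its filler is the head noun "clerk" (via "who"), at word 4.
(The other dependency links word 1 to a gap after word 10.)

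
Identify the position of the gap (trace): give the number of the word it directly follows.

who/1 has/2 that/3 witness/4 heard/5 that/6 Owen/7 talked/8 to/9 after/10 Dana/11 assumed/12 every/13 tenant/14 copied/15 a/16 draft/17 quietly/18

9

The displaced element is "who" (word 1).
It is linked across 1 clause boundary (that).
It functions as the object of the preposition "to" of "talked", so the gap sits immediately after word 9 ("to").
Base order: That witness has heard that Owen talked to who after Dana assumed every tenant copied a draft quietly.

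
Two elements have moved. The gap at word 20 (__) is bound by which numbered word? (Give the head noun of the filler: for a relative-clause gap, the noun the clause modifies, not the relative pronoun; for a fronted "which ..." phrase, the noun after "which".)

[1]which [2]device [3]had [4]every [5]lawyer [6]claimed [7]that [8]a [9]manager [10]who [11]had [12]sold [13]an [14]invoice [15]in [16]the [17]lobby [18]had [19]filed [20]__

The marked gap is the direct object of "filed".
Its filler is the fronted wh-phrase "which device", at word 2.
(The other dependency links word 9 to a gap after word 10.)

2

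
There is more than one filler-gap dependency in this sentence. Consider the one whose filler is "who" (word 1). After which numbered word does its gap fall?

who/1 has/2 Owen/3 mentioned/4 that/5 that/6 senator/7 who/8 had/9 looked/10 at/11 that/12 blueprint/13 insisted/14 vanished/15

The displaced element is "who" (word 1).
It is linked across 2 clause boundaries (that → Ø).
It functions as the subject of "vanished", so the gap sits immediately after word 14 ("insisted").
Base order: Owen has mentioned that that senator who had looked at that blueprint insisted that who vanished.

14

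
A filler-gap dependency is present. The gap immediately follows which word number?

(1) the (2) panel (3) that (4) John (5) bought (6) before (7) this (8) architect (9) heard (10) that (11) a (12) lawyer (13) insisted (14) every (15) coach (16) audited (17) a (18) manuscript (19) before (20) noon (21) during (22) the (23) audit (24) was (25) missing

The displaced element is "the panel" (word 2).
It functions as the direct object of "bought", so the gap sits immediately after word 5 ("bought").
Base order: John bought the panel before this architect heard that a lawyer insisted every coach audited a manuscript before noon during the audit.

5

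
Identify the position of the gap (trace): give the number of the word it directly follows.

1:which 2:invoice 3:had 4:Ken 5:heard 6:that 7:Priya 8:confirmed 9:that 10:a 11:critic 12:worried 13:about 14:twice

The displaced element is "which invoice" (word 2).
It is linked across 2 clause boundaries (that → that).
It functions as the object of the preposition "about" of "worried", so the gap sits immediately after word 13 ("about").
Base order: Ken had heard that Priya confirmed that a critic worried about which invoice twice.

13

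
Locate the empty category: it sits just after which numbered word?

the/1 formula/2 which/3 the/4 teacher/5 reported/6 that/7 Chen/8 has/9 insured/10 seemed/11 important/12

10

The displaced element is "the formula" (word 2).
It is linked across 1 clause boundary (that).
It functions as the direct object of "insured", so the gap sits immediately after word 10 ("insured").
Base order: The teacher reported that Chen has insured the formula.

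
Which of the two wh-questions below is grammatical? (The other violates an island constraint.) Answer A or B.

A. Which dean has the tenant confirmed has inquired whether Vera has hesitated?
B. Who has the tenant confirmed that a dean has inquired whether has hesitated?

A

In B, the wh-phrase is extracted from inside a wh-island (introduced by "whether"), which blocks movement.
In A, the extraction path crosses only that-complement boundaries, which are transparent.
So A is grammatical.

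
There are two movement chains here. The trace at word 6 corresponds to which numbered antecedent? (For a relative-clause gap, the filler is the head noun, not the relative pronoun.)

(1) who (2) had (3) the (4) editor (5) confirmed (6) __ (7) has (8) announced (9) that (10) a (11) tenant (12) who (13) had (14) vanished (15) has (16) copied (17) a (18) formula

The marked gap is the subject of "announced".
Its filler is the fronted wh-phrase "who", at word 1.
(The other dependency links word 11 to a gap after word 12.)

1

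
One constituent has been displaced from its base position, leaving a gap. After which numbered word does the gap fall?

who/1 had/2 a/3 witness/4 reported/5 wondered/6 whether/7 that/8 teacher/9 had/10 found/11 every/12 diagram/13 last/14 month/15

5

The displaced element is "who" (word 1).
It is linked across 1 clause boundary (Ø).
It functions as the subject of "wondered", so the gap sits immediately after word 5 ("reported").
Base order: A witness had reported that who wondered whether that teacher had found every diagram last month.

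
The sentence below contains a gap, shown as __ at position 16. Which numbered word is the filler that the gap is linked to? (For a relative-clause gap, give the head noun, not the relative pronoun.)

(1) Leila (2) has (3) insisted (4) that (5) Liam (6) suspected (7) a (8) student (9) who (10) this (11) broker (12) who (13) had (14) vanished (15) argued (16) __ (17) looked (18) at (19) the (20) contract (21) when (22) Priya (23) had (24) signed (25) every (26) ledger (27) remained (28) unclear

8

The gap at 16 is the subject of "looked", inside a relative clause.
The relative pronoun is "who" (word 9); it is bound by the head noun immediately before it.
Its filler is the head noun "student", at word 8.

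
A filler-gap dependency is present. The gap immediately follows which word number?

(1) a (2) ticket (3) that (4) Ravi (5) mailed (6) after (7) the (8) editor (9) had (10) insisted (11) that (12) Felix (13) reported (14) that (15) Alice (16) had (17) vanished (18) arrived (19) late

5

The displaced element is "a ticket" (word 2).
It functions as the direct object of "mailed", so the gap sits immediately after word 5 ("mailed").
Base order: Ravi mailed a ticket after the editor had insisted that Felix reported that Alice had vanished.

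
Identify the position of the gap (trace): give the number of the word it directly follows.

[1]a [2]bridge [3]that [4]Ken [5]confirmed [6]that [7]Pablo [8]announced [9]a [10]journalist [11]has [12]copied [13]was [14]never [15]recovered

12

The displaced element is "a bridge" (word 2).
It is linked across 2 clause boundaries (that → Ø).
It functions as the direct object of "copied", so the gap sits immediately after word 12 ("copied").
Base order: Ken confirmed that Pablo announced a journalist has copied a bridge.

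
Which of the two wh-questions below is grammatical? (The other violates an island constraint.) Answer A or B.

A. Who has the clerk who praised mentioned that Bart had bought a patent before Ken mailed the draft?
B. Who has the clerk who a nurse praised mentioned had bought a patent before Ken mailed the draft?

In A, the wh-phrase is extracted from inside a complex-NP island (relative clause) (introduced by "who"), which blocks movement.
In B, the extraction path crosses only that-complement boundaries, which are transparent.
So B is grammatical.

B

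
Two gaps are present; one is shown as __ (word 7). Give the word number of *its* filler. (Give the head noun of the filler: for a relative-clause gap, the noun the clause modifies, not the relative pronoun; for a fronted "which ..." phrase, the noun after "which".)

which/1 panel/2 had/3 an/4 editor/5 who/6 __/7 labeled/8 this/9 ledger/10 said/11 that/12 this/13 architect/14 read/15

The marked gap is inside the relative clause, the subject of "labeled".
Its filler is the head noun "editor" (via "who"), at word 5.
(The other dependency links word 2 to a gap after word 15.)

5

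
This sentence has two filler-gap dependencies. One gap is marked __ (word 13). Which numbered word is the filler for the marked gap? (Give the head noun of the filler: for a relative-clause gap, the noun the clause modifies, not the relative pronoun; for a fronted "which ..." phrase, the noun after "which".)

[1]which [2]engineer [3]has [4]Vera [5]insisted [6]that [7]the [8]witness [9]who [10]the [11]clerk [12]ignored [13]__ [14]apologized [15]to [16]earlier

The marked gap is inside the relative clause, the direct object of "ignored".
Its filler is the head noun "witness" (via "who"), at word 8.
(The other dependency links word 2 to a gap after word 15.)

8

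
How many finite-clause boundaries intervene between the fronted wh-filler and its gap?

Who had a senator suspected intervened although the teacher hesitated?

"who" is extracted from the subject of "intervened".
Boundaries crossed, outermost first: [Ø] — 1 in total.

1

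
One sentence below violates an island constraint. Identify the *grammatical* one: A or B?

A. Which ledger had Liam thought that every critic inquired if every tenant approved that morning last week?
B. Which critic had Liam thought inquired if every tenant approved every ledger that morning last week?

In A, the wh-phrase is extracted from inside a wh-island (introduced by "if"), which blocks movement.
In B, the extraction path crosses only that-complement boundaries, which are transparent.
So B is grammatical.

B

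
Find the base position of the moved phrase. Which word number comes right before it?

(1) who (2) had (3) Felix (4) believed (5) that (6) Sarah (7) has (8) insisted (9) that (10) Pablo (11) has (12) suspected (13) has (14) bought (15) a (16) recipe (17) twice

The displaced element is "who" (word 1).
It is linked across 3 clause boundaries (that → that → Ø).
It functions as the subject of "bought", so the gap sits immediately after word 12 ("suspected").
Base order: Felix had believed that Sarah has insisted that Pablo has suspected who has bought a recipe twice.

12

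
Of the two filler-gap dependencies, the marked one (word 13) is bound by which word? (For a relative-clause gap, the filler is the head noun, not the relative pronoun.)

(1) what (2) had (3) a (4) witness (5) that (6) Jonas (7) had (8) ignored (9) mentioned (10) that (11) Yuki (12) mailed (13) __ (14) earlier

The marked gap is the direct object of "mailed".
Its filler is the fronted wh-phrase "what", at word 1.
(The other dependency links word 4 to a gap after word 8.)

1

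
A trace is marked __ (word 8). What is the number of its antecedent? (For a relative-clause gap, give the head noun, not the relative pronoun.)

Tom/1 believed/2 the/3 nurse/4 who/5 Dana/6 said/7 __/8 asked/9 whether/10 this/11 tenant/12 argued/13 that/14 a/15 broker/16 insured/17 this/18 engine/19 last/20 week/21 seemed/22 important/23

The gap at 8 is the subject of "asked", inside a relative clause.
The relative pronoun is "who" (word 5); it is bound by the head noun immediately before it.
Its filler is the head noun "nurse", at word 4.

4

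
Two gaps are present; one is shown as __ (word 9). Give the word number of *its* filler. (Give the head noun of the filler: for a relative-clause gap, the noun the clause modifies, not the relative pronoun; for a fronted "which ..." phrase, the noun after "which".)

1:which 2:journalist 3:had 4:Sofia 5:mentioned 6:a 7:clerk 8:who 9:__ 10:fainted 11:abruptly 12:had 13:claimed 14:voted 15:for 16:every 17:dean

The marked gap is inside the relative clause, the subject of "fainted".
Its filler is the head noun "clerk" (via "who"), at word 7.
(The other dependency links word 2 to a gap after word 13.)

7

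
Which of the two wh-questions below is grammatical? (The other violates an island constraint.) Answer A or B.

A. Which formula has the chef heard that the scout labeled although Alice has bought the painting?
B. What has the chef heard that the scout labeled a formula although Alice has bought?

In B, the wh-phrase is extracted from inside an adjunct island (introduced by "although"), which blocks movement.
In A, the extraction path crosses only that-complement boundaries, which are transparent.
So A is grammatical.

A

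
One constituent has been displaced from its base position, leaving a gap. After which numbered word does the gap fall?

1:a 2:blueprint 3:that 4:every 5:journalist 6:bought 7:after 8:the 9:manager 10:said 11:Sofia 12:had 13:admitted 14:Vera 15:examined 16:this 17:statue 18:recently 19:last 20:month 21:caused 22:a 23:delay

6

The displaced element is "a blueprint" (word 2).
It functions as the direct object of "bought", so the gap sits immediately after word 6 ("bought").
Base order: Every journalist bought a blueprint after the manager said Sofia had admitted Vera examined this statue recently last month.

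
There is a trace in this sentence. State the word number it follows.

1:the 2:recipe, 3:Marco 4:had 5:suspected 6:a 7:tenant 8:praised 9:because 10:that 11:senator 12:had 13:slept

8

The displaced element is "the recipe" (word 2).
It is linked across 1 clause boundary (Ø).
It functions as the direct object of "praised", so the gap sits immediately after word 8 ("praised").
Base order: Marco had suspected a tenant praised the recipe because that senator had slept.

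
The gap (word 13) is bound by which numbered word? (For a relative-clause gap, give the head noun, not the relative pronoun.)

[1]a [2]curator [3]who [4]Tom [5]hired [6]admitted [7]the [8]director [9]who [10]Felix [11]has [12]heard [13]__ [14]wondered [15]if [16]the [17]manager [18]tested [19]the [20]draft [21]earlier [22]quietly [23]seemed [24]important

8

The gap at 13 is the subject of "wondered", inside a relative clause.
The relative pronoun is "who" (word 9); it is bound by the head noun immediately before it.
Its filler is the head noun "director", at word 8.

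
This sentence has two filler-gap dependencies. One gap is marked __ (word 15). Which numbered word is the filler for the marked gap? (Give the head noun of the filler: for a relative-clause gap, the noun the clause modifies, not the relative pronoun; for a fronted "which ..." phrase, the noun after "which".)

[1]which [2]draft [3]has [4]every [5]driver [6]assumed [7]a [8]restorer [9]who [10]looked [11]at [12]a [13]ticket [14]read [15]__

2

The marked gap is the direct object of "read".
Its filler is the fronted wh-phrase "which draft", at word 2.
(The other dependency links word 8 to a gap after word 9.)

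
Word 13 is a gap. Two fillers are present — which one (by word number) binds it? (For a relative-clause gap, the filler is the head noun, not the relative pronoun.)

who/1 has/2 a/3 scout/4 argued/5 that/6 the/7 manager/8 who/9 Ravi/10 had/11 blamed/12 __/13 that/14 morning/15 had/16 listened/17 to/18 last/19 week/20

The marked gap is inside the relative clause, the direct object of "blamed".
Its filler is the head noun "manager" (via "who"), at word 8.
(The other dependency links word 1 to a gap after word 18.)

8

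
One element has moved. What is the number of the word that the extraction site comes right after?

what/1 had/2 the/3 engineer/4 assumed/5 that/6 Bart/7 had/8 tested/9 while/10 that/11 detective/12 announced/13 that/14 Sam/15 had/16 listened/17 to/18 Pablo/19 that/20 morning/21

9

The displaced element is "what" (word 1).
It is linked across 1 clause boundary (that).
It functions as the direct object of "tested", so the gap sits immediately after word 9 ("tested").
Base order: The engineer had assumed that Bart had tested what while that detective announced that Sam had listened to Pablo that morning.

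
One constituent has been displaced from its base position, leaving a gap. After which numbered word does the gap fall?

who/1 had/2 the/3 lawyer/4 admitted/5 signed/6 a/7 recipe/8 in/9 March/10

5

The displaced element is "who" (word 1).
It is linked across 1 clause boundary (Ø).
It functions as the subject of "signed", so the gap sits immediately after word 5 ("admitted").
Base order: The lawyer had admitted that who signed a recipe in March.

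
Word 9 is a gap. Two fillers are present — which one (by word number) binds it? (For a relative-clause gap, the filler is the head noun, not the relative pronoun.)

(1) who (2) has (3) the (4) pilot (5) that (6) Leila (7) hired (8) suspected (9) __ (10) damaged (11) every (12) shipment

The marked gap is the subject of "damaged".
Its filler is the fronted wh-phrase "who", at word 1.
(The other dependency links word 4 to a gap after word 7.)

1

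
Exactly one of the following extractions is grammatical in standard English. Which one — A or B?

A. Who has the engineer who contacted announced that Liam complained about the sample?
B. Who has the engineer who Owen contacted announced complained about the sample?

In A, the wh-phrase is extracted from inside a complex-NP island (relative clause) (introduced by "who"), which blocks movement.
In B, the extraction path crosses only that-complement boundaries, which are transparent.
So B is grammatical.

B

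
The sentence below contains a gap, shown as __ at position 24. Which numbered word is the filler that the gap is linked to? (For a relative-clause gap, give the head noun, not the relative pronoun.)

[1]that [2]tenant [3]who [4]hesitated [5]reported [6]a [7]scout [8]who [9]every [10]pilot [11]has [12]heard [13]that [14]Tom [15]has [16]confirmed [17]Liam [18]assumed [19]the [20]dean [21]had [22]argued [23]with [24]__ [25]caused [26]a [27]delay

The gap at 24 is the prepositional object of "argued", inside a relative clause.
The relative pronoun is "who" (word 8); it is bound by the head noun immediately before it.
Its filler is the head noun "scout", at word 7.

7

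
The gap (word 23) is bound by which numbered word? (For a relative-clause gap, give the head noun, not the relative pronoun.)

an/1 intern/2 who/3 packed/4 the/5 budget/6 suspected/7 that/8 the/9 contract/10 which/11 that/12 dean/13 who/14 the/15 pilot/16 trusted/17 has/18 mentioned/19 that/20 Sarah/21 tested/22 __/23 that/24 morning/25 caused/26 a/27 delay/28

The gap at 23 is the object of "tested", inside a relative clause.
The relative pronoun is "which" (word 11); it is bound by the head noun immediately before it.
Its filler is the head noun "contract", at word 10.

10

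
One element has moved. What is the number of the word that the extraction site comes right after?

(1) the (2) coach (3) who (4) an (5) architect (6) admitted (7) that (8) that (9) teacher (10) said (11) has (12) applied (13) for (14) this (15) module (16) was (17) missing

10

The displaced element is "the coach" (word 2).
It is linked across 2 clause boundaries (that → Ø).
It functions as the subject of "applied", so the gap sits immediately after word 10 ("said").
Base order: An architect admitted that that teacher said the coach has applied for this module.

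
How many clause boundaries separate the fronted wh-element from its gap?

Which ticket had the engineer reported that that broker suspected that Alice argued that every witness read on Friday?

"which ticket" is extracted from the object of "read".
Boundaries crossed, outermost first: [that], [that], [that] — 3 in total.

3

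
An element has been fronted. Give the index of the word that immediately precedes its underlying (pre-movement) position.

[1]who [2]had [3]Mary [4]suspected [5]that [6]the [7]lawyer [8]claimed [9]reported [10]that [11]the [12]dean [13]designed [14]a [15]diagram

8

The displaced element is "who" (word 1).
It is linked across 2 clause boundaries (that → Ø).
It functions as the subject of "reported", so the gap sits immediately after word 8 ("claimed").
Base order: Mary had suspected that the lawyer claimed that who reported that the dean designed a diagram.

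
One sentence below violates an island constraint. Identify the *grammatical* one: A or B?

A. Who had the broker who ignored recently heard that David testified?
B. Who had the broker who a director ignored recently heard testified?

B

In A, the wh-phrase is extracted from inside a complex-NP island (relative clause) (introduced by "who"), which blocks movement.
In B, the extraction path crosses only that-complement boundaries, which are transparent.
So B is grammatical.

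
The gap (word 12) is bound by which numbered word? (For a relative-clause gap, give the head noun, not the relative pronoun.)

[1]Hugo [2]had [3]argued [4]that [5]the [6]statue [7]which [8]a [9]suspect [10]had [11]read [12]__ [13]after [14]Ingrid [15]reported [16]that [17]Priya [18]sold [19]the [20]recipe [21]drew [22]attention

The gap at 12 is the object of "read", inside a relative clause.
The relative pronoun is "which" (word 7); it is bound by the head noun immediately before it.
Its filler is the head noun "statue", at word 6.

6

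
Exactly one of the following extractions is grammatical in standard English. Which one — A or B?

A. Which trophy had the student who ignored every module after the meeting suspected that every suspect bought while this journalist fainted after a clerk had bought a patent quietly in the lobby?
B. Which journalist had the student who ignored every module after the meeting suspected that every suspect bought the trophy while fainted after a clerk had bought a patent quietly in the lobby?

A

In B, the wh-phrase is extracted from inside an adjunct island (introduced by "while"), which blocks movement.
In A, the extraction path crosses only that-complement boundaries, which are transparent.
So A is grammatical.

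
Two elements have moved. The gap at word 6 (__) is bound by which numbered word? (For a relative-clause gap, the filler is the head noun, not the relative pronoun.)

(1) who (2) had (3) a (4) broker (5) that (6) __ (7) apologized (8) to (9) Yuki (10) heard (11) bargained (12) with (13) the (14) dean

The marked gap is inside the relative clause, the subject of "apologized".
Its filler is the head noun "broker" (via "that"), at word 4.
(The other dependency links word 1 to a gap after word 10.)

4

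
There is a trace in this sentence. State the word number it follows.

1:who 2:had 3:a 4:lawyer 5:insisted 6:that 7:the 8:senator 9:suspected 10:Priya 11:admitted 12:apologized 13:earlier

The displaced element is "who" (word 1).
It is linked across 3 clause boundaries (that → Ø → Ø).
It functions as the subject of "apologized", so the gap sits immediately after word 11 ("admitted").
Base order: A lawyer had insisted that the senator suspected Priya admitted that who apologized earlier.

11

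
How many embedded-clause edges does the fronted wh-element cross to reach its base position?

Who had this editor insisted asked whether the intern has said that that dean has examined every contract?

"who" is extracted from the subject of "asked".
Boundaries crossed, outermost first: [Ø] — 1 in total.

1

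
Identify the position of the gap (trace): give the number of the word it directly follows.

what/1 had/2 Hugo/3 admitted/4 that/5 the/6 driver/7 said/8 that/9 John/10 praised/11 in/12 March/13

The displaced element is "what" (word 1).
It is linked across 2 clause boundaries (that → that).
It functions as the direct object of "praised", so the gap sits immediately after word 11 ("praised").
Base order: Hugo had admitted that the driver said that John praised what in March.

11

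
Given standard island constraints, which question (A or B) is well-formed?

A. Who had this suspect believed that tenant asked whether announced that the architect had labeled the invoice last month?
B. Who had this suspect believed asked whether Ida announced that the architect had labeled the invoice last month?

B

In A, the wh-phrase is extracted from inside a wh-island (introduced by "whether"), which blocks movement.
In B, the extraction path crosses only that-complement boundaries, which are transparent.
So B is grammatical.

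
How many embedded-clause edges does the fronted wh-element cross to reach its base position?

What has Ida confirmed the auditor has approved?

"what" is extracted from the object of "approved".
Boundaries crossed, outermost first: [Ø] — 1 in total.

1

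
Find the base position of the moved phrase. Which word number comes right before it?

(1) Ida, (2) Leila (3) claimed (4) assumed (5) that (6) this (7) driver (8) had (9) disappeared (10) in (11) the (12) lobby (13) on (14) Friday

The displaced element is "Ida" (word 1).
It is linked across 1 clause boundary (Ø).
It functions as the subject of "assumed", so the gap sits immediately after word 3 ("claimed").
Base order: Leila claimed that Ida assumed that this driver had disappeared in the lobby on Friday.

3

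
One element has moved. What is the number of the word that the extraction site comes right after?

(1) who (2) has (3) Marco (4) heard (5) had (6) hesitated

The displaced element is "who" (word 1).
It is linked across 1 clause boundary (Ø).
It functions as the subject of "hesitated", so the gap sits immediately after word 4 ("heard").
Base order: Marco has heard that who had hesitated.

4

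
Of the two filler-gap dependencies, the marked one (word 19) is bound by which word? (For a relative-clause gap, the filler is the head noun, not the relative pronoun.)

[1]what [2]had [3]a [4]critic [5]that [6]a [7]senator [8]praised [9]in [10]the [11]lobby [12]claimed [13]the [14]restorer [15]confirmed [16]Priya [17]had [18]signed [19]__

The marked gap is the direct object of "signed".
Its filler is the fronted wh-phrase "what", at word 1.
(The other dependency links word 4 to a gap after word 8.)

1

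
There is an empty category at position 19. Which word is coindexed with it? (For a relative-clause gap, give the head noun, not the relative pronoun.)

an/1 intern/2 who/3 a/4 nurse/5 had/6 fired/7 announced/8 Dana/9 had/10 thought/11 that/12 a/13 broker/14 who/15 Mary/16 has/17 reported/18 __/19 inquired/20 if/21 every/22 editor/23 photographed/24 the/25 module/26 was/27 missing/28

The gap at 19 is the subject of "inquired", inside a relative clause.
The relative pronoun is "who" (word 15); it is bound by the head noun immediately before it.
Its filler is the head noun "broker", at word 14.

14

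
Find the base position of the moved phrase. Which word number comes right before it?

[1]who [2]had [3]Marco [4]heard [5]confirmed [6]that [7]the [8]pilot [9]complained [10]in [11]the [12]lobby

4

The displaced element is "who" (word 1).
It is linked across 1 clause boundary (Ø).
It functions as the subject of "confirmed", so the gap sits immediately after word 4 ("heard").
Base order: Marco had heard who confirmed that the pilot complained in the lobby.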